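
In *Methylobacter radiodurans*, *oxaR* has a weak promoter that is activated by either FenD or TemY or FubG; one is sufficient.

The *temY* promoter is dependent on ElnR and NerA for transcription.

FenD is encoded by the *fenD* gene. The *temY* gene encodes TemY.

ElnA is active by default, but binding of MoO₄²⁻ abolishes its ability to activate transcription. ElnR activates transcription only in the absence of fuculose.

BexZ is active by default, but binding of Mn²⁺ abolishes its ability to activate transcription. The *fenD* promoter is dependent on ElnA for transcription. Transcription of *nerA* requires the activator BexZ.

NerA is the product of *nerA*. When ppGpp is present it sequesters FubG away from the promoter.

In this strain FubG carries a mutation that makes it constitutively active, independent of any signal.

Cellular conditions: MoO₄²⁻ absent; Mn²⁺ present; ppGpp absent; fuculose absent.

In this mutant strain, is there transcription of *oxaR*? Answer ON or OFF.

MoO₄²⁻ is absent, so ElnA is active.
No repressor is bound and ElnA is active, so *fenD* is transcribed.
So FenD is produced and active.
Fuculose is absent, so ElnR is active.
Mn²⁺ is present, so BexZ is inactive.
Required activator BexZ is absent, so *nerA* is not transcribed.
So NerA is not produced.
Required activator NerA is absent, so *temY* is not transcribed.
So TemY is not produced.
FubG is constitutively active in this strain.
Activator FenD is present, so *oxaR* is transcribed.

ON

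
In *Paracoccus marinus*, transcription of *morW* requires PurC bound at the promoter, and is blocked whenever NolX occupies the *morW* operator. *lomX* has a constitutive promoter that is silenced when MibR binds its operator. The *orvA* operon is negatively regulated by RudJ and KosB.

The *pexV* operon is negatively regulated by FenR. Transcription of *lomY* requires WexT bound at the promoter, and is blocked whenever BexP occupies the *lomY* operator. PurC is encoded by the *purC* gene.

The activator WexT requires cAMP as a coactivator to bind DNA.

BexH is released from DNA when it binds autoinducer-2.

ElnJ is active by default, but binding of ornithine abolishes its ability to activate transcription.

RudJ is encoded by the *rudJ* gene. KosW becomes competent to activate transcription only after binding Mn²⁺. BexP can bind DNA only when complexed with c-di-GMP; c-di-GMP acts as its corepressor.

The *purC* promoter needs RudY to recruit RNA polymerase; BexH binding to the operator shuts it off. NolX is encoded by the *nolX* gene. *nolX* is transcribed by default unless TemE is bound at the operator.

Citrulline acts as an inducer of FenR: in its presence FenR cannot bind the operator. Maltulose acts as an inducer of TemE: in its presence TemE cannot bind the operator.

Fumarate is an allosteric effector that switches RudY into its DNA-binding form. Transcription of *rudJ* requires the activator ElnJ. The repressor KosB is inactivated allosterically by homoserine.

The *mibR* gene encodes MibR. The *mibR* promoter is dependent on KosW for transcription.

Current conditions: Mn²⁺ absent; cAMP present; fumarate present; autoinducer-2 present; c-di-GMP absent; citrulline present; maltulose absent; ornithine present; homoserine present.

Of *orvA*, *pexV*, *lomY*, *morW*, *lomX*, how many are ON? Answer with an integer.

5

Ornithine is present, so ElnJ is inactive.
Required activator ElnJ is absent, so *rudJ* is not transcribed.
So RudJ is not produced.
Homoserine is present, so KosB is inactive.
With no repressor bound, *orvA* is transcribed.
→ *orvA* is ON.
Citrulline is present, so FenR is inactive.
With no repressor bound, *pexV* is transcribed.
→ *pexV* is ON.
c-di-GMP is absent, so BexP is inactive.
cAMP is present, so WexT is active.
No repressor is bound and WexT is active, so *lomY* is transcribed.
→ *lomY* is ON.
Fumarate is present, so RudY is active.
Autoinducer-2 is present, so BexH is inactive.
No repressor is bound and RudY is active, so *purC* is transcribed.
So PurC is produced and active.
Maltulose is absent, so TemE is active.
With repressor TemE bound, *nolX* is not transcribed.
So NolX is not produced.
No repressor is bound and PurC is active, so *morW* is transcribed.
→ *morW* is ON.
Mn²⁺ is absent, so KosW is inactive.
Required activator KosW is absent, so *mibR* is not transcribed.
So MibR is not produced.
With no repressor bound, *lomX* is transcribed.
→ *lomX* is ON.
5 of the 5 genes are transcribed.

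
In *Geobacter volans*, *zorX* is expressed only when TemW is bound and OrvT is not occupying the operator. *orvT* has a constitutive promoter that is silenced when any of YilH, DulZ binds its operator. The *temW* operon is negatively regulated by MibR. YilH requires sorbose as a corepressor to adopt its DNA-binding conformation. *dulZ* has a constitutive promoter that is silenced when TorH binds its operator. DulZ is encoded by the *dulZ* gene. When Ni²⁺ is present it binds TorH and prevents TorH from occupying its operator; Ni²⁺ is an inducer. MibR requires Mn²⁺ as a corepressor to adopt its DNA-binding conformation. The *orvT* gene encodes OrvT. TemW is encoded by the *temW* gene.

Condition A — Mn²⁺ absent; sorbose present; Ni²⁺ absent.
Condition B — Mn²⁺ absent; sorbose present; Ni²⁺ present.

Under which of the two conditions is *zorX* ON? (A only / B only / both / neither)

both

Condition A:
Mn²⁺ is absent, so MibR is inactive.
With no repressor bound, *temW* is transcribed.
So TemW is produced and active.
Sorbose is present, so YilH is active.
Ni²⁺ is absent, so TorH is active.
With repressor TorH bound, *dulZ* is not transcribed.
So DulZ is not produced.
With repressor YilH bound, *orvT* is not transcribed.
So OrvT is not produced.
No repressor is bound and TemW is active, so *zorX* is transcribed.
→ *zorX* is ON in A.
Condition B:
Mn²⁺ is absent, so MibR is inactive.
With no repressor bound, *temW* is transcribed.
So TemW is produced and active.
Sorbose is present, so YilH is active.
Ni²⁺ is present, so TorH is inactive.
With no repressor bound, *dulZ* is transcribed.
So DulZ is produced and active.
With repressor YilH bound, *orvT* is not transcribed.
So OrvT is not produced.
No repressor is bound and TemW is active, so *zorX* is transcribed.
→ *zorX* is ON in B.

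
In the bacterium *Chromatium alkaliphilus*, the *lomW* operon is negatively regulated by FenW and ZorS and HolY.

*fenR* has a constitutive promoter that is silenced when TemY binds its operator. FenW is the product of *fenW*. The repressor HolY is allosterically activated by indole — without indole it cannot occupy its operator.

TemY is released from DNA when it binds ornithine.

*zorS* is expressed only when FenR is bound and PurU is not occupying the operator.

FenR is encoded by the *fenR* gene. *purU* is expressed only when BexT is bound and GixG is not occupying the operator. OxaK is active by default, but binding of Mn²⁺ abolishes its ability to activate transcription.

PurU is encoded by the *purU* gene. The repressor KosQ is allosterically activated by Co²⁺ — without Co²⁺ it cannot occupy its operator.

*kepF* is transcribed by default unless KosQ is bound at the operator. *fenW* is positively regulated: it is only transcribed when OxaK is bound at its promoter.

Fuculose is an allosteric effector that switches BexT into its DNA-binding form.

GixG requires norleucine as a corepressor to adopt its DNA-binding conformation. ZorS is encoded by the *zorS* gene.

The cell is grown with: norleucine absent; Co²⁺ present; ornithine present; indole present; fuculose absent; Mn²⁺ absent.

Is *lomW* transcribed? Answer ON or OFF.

Mn²⁺ is absent, so OxaK is active.
No repressor is bound and OxaK is active, so *fenW* is transcribed.
So FenW is produced and active.
Norleucine is absent, so GixG is inactive.
Fuculose is absent, so BexT is inactive.
Required activator BexT is absent, so *purU* is not transcribed.
So PurU is not produced.
Ornithine is present, so TemY is inactive.
With no repressor bound, *fenR* is transcribed.
So FenR is produced and active.
No repressor is bound and FenR is active, so *zorS* is transcribed.
So ZorS is produced and active.
Indole is present, so HolY is active.
With repressor FenW bound, *lomW* is not transcribed.

OFF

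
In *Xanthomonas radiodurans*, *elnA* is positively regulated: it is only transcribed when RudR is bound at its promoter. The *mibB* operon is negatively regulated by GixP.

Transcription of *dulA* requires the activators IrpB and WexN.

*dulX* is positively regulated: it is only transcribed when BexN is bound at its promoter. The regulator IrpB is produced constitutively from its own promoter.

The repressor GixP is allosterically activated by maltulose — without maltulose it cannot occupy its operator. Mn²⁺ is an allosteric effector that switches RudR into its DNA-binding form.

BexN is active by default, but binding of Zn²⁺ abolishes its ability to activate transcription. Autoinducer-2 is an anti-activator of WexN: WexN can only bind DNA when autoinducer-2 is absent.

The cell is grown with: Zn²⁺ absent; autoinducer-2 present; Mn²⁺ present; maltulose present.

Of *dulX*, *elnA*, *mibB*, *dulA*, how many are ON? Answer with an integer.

2

Zn²⁺ is absent, so BexN is active.
No repressor is bound and BexN is active, so *dulX* is transcribed.
→ *dulX* is ON.
Mn²⁺ is present, so RudR is active.
No repressor is bound and RudR is active, so *elnA* is transcribed.
→ *elnA* is ON.
Maltulose is present, so GixP is active.
With repressor GixP bound, *mibB* is not transcribed.
→ *mibB* is OFF.
IrpB is produced constitutively and is active.
Autoinducer-2 is present, so WexN is inactive.
Required activator WexN is absent, so *dulA* is not transcribed.
→ *dulA* is OFF.
2 of the 4 genes are transcribed.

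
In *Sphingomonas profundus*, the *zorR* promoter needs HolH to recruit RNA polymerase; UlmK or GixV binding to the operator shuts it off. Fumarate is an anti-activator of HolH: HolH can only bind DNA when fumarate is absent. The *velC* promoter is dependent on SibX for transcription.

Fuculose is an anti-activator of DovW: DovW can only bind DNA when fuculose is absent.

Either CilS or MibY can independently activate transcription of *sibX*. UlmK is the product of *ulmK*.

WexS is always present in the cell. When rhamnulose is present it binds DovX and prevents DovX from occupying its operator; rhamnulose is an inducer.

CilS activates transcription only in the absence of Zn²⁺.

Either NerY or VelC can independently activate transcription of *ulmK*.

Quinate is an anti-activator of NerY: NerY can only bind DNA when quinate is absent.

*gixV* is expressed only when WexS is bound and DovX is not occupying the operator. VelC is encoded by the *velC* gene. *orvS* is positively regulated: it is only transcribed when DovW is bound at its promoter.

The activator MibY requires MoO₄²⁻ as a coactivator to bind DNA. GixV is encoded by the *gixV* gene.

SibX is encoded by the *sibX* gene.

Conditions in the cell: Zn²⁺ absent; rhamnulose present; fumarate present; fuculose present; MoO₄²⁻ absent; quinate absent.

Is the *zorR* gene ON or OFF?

Fumarate is present, so HolH is inactive.
Quinate is absent, so NerY is active.
Zn²⁺ is absent, so CilS is active.
MoO₄²⁻ is absent, so MibY is inactive.
Activator CilS is present, so *sibX* is transcribed.
So SibX is produced and active.
No repressor is bound and SibX is active, so *velC* is transcribed.
So VelC is produced and active.
Activator NerY is present, so *ulmK* is transcribed.
So UlmK is produced and active.
Rhamnulose is present, so DovX is inactive.
WexS is produced constitutively and is active.
No repressor is bound and WexS is active, so *gixV* is transcribed.
So GixV is produced and active.
With repressor UlmK bound, *zorR* is not transcribed.

OFF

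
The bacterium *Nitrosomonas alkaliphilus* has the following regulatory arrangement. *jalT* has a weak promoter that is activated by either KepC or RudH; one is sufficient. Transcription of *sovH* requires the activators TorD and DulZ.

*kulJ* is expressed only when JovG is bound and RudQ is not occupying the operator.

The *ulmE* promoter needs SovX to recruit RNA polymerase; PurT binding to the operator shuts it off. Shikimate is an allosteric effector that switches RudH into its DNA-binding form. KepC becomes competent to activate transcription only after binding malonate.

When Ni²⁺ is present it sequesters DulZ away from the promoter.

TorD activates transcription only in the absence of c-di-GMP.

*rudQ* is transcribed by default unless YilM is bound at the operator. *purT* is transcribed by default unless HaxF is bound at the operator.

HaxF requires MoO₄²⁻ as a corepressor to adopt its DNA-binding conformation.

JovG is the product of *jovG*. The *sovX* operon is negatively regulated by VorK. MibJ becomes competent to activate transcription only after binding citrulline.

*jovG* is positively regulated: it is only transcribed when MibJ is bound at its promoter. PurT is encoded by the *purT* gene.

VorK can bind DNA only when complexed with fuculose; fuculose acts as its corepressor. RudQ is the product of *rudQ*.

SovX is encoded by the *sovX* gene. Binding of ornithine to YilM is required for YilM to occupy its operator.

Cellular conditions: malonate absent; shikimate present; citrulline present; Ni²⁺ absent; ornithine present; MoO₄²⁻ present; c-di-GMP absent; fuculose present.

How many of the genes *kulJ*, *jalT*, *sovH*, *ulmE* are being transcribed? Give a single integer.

3

Citrulline is present, so MibJ is active.
No repressor is bound and MibJ is active, so *jovG* is transcribed.
So JovG is produced and active.
Ornithine is present, so YilM is active.
With repressor YilM bound, *rudQ* is not transcribed.
So RudQ is not produced.
No repressor is bound and JovG is active, so *kulJ* is transcribed.
→ *kulJ* is ON.
Malonate is absent, so KepC is inactive.
Shikimate is present, so RudH is active.
Activator RudH is present, so *jalT* is transcribed.
→ *jalT* is ON.
c-di-GMP is absent, so TorD is active.
Ni²⁺ is absent, so DulZ is active.
No repressor is bound and TorD and DulZ are active, so *sovH* is transcribed.
→ *sovH* is ON.
Fuculose is present, so VorK is active.
With repressor VorK bound, *sovX* is not transcribed.
So SovX is not produced.
MoO₄²⁻ is present, so HaxF is active.
With repressor HaxF bound, *purT* is not transcribed.
So PurT is not produced.
Required activator SovX is absent, so *ulmE* is not transcribed.
→ *ulmE* is OFF.
3 of the 4 genes are transcribed.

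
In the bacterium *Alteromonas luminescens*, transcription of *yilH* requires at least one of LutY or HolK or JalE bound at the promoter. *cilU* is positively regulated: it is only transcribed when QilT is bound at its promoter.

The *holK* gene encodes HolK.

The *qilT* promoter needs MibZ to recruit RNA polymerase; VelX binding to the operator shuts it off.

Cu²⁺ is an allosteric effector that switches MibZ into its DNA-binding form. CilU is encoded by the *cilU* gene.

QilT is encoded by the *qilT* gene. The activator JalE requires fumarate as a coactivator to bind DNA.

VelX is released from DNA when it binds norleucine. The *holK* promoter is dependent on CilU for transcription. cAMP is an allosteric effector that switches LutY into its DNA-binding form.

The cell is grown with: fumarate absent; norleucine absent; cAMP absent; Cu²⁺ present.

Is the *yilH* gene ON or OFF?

cAMP is absent, so LutY is inactive.
Cu²⁺ is present, so MibZ is active.
Norleucine is absent, so VelX is active.
With repressor VelX bound, *qilT* is not transcribed.
So QilT is not produced.
Required activator QilT is absent, so *cilU* is not transcribed.
So CilU is not produced.
Required activator CilU is absent, so *holK* is not transcribed.
So HolK is not produced.
Fumarate is absent, so JalE is inactive.
No activator is available at the *yilH* promoter, so *yilH* is not transcribed.

OFF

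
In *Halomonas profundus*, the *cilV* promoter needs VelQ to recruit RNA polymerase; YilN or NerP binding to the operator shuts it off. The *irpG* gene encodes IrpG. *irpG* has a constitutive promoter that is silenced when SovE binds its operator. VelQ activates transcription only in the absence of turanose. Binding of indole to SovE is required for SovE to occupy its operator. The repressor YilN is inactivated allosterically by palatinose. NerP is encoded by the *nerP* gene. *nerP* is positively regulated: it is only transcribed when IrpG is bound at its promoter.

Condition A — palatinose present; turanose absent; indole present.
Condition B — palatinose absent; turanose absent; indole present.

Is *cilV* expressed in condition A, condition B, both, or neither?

Condition A:
Palatinose is present, so YilN is inactive.
Turanose is absent, so VelQ is active.
Indole is present, so SovE is active.
With repressor SovE bound, *irpG* is not transcribed.
So IrpG is not produced.
Required activator IrpG is absent, so *nerP* is not transcribed.
So NerP is not produced.
No repressor is bound and VelQ is active, so *cilV* is transcribed.
→ *cilV* is ON in A.
Condition B:
Palatinose is absent, so YilN is active.
Turanose is absent, so VelQ is active.
Indole is present, so SovE is active.
With repressor SovE bound, *irpG* is not transcribed.
So IrpG is not produced.
Required activator IrpG is absent, so *nerP* is not transcribed.
So NerP is not produced.
With repressor YilN bound, *cilV* is not transcribed.
→ *cilV* is OFF in B.

A only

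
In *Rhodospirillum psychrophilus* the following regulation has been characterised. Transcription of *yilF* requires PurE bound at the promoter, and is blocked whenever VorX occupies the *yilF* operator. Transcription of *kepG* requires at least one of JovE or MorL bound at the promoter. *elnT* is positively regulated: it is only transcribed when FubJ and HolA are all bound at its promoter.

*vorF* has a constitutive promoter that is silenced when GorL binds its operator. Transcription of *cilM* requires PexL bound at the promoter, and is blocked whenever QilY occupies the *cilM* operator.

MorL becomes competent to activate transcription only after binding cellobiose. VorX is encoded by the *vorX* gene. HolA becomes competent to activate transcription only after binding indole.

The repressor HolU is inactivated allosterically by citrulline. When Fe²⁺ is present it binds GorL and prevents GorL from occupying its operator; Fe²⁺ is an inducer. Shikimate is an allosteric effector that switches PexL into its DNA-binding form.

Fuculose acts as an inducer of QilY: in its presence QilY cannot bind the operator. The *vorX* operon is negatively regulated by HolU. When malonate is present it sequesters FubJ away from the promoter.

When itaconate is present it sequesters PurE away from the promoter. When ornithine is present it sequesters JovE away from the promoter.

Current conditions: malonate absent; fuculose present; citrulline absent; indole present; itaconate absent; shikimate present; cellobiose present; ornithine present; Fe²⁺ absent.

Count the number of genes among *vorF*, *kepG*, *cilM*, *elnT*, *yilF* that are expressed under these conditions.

Fe²⁺ is absent, so GorL is active.
With repressor GorL bound, *vorF* is not transcribed.
→ *vorF* is OFF.
Ornithine is present, so JovE is inactive.
Cellobiose is present, so MorL is active.
Activator MorL is present, so *kepG* is transcribed.
→ *kepG* is ON.
Fuculose is present, so QilY is inactive.
Shikimate is present, so PexL is active.
No repressor is bound and PexL is active, so *cilM* is transcribed.
→ *cilM* is ON.
Malonate is absent, so FubJ is active.
Indole is present, so HolA is active.
No repressor is bound and FubJ and HolA are active, so *elnT* is transcribed.
→ *elnT* is ON.
Citrulline is absent, so HolU is active.
With repressor HolU bound, *vorX* is not transcribed.
So VorX is not produced.
Itaconate is absent, so PurE is active.
No repressor is bound and PurE is active, so *yilF* is transcribed.
→ *yilF* is ON.
4 of the 5 genes are transcribed.

4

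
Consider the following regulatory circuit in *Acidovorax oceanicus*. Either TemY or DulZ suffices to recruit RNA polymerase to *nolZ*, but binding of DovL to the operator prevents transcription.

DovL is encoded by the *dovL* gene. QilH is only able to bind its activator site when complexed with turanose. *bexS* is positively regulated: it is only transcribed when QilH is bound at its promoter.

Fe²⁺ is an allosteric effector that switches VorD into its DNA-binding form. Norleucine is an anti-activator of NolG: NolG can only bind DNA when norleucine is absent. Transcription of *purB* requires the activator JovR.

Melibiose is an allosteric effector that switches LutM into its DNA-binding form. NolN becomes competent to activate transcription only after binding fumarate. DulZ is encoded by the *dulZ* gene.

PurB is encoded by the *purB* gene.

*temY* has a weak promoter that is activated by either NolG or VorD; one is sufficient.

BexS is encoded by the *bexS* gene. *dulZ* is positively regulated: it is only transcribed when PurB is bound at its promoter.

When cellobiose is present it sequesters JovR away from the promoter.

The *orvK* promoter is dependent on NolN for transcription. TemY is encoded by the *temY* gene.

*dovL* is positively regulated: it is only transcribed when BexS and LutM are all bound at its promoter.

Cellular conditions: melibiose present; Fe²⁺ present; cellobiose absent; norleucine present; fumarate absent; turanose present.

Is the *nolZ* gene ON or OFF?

OFF

Turanose is present, so QilH is active.
No repressor is bound and QilH is active, so *bexS* is transcribed.
So BexS is produced and active.
Melibiose is present, so LutM is active.
No repressor is bound and BexS and LutM are active, so *dovL* is transcribed.
So DovL is produced and active.
Norleucine is present, so NolG is inactive.
Fe²⁺ is present, so VorD is active.
Activator VorD is present, so *temY* is transcribed.
So TemY is produced and active.
Cellobiose is absent, so JovR is active.
No repressor is bound and JovR is active, so *purB* is transcribed.
So PurB is produced and active.
No repressor is bound and PurB is active, so *dulZ* is transcribed.
So DulZ is produced and active.
With repressor DovL bound, *nolZ* is not transcribed.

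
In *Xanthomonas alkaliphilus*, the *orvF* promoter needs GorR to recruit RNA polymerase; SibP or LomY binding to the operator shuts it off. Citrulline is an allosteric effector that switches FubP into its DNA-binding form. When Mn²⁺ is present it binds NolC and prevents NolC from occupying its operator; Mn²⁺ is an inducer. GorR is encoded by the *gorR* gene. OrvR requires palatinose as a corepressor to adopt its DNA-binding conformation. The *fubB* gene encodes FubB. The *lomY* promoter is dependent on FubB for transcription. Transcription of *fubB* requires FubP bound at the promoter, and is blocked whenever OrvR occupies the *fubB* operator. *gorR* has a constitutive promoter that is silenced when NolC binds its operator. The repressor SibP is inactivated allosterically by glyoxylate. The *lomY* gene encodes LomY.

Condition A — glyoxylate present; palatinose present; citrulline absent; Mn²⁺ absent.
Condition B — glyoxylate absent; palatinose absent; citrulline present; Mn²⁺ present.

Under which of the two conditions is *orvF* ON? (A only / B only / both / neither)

neither

Condition A:
Glyoxylate is present, so SibP is inactive.
Palatinose is present, so OrvR is active.
Citrulline is absent, so FubP is inactive.
With repressor OrvR bound, *fubB* is not transcribed.
So FubB is not produced.
Required activator FubB is absent, so *lomY* is not transcribed.
So LomY is not produced.
Mn²⁺ is absent, so NolC is active.
With repressor NolC bound, *gorR* is not transcribed.
So GorR is not produced.
Required activator GorR is absent, so *orvF* is not transcribed.
→ *orvF* is OFF in A.
Condition B:
Glyoxylate is absent, so SibP is active.
Palatinose is absent, so OrvR is inactive.
Citrulline is present, so FubP is active.
No repressor is bound and FubP is active, so *fubB* is transcribed.
So FubB is produced and active.
No repressor is bound and FubB is active, so *lomY* is transcribed.
So LomY is produced and active.
Mn²⁺ is present, so NolC is inactive.
With no repressor bound, *gorR* is transcribed.
So GorR is produced and active.
With repressor SibP bound, *orvF* is not transcribed.
→ *orvF* is OFF in B.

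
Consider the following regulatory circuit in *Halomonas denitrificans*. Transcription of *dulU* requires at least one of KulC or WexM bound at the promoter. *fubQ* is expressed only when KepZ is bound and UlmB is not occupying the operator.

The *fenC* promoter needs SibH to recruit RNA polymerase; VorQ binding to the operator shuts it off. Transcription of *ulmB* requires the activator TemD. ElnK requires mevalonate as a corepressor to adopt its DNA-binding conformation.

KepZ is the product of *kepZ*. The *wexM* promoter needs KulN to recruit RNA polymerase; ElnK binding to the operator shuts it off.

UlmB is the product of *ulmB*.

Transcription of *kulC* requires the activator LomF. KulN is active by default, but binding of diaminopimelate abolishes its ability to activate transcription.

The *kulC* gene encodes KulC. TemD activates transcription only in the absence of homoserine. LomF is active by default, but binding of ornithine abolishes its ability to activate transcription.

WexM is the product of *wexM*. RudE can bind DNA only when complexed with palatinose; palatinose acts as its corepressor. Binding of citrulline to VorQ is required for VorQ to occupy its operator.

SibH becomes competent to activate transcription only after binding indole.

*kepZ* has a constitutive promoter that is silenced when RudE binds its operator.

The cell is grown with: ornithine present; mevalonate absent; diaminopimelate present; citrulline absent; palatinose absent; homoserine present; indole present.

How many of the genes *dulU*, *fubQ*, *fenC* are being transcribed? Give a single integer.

2

Ornithine is present, so LomF is inactive.
Required activator LomF is absent, so *kulC* is not transcribed.
So KulC is not produced.
Mevalonate is absent, so ElnK is inactive.
Diaminopimelate is present, so KulN is inactive.
Required activator KulN is absent, so *wexM* is not transcribed.
So WexM is not produced.
No activator is available at the *dulU* promoter, so *dulU* is not transcribed.
→ *dulU* is OFF.
Homoserine is present, so TemD is inactive.
Required activator TemD is absent, so *ulmB* is not transcribed.
So UlmB is not produced.
Palatinose is absent, so RudE is inactive.
With no repressor bound, *kepZ* is transcribed.
So KepZ is produced and active.
No repressor is bound and KepZ is active, so *fubQ* is transcribed.
→ *fubQ* is ON.
Indole is present, so SibH is active.
Citrulline is absent, so VorQ is inactive.
No repressor is bound and SibH is active, so *fenC* is transcribed.
→ *fenC* is ON.
2 of the 3 genes are transcribed.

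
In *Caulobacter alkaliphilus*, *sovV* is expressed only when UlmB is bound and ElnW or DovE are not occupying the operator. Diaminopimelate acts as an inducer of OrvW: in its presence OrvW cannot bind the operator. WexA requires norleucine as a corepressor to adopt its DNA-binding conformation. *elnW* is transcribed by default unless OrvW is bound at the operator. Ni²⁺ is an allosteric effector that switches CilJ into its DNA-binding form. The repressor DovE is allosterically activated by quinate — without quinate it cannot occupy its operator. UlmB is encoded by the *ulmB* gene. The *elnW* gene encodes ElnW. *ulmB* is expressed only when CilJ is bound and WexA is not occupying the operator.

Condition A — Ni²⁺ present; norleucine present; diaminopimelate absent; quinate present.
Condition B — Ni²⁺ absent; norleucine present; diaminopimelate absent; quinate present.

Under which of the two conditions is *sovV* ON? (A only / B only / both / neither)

neither

Condition A:
Ni²⁺ is present, so CilJ is active.
Norleucine is present, so WexA is active.
With repressor WexA bound, *ulmB* is not transcribed.
So UlmB is not produced.
Diaminopimelate is absent, so OrvW is active.
With repressor OrvW bound, *elnW* is not transcribed.
So ElnW is not produced.
Quinate is present, so DovE is active.
With repressor DovE bound, *sovV* is not transcribed.
→ *sovV* is OFF in A.
Condition B:
Ni²⁺ is absent, so CilJ is inactive.
Norleucine is present, so WexA is active.
With repressor WexA bound, *ulmB* is not transcribed.
So UlmB is not produced.
Diaminopimelate is absent, so OrvW is active.
With repressor OrvW bound, *elnW* is not transcribed.
So ElnW is not produced.
Quinate is present, so DovE is active.
With repressor DovE bound, *sovV* is not transcribed.
→ *sovV* is OFF in B.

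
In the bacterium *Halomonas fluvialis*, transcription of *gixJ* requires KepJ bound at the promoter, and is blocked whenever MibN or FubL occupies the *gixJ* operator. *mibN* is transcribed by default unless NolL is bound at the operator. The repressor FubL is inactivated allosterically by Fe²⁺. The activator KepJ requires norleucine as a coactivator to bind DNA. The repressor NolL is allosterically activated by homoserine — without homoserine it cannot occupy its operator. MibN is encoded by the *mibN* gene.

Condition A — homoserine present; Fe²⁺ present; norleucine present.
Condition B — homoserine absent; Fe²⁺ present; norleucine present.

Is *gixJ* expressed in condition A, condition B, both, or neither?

Condition A:
Homoserine is present, so NolL is active.
With repressor NolL bound, *mibN* is not transcribed.
So MibN is not produced.
Fe²⁺ is present, so FubL is inactive.
Norleucine is present, so KepJ is active.
No repressor is bound and KepJ is active, so *gixJ* is transcribed.
→ *gixJ* is ON in A.
Condition B:
Homoserine is absent, so NolL is inactive.
With no repressor bound, *mibN* is transcribed.
So MibN is produced and active.
Fe²⁺ is present, so FubL is inactive.
Norleucine is present, so KepJ is active.
With repressor MibN bound, *gixJ* is not transcribed.
→ *gixJ* is OFF in B.

A only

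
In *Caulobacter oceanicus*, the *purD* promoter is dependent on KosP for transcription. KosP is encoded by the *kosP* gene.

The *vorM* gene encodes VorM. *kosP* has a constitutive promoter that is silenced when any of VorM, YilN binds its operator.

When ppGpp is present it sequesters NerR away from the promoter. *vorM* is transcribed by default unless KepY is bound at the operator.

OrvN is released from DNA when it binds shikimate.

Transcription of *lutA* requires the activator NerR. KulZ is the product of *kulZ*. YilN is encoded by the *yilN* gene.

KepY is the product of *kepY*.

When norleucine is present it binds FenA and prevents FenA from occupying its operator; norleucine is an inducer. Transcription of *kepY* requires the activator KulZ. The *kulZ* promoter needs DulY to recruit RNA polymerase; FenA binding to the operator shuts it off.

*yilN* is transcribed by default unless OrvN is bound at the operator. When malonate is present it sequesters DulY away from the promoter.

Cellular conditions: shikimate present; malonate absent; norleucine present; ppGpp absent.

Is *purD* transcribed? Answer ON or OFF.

OFF

Norleucine is present, so FenA is inactive.
Malonate is absent, so DulY is active.
No repressor is bound and DulY is active, so *kulZ* is transcribed.
So KulZ is produced and active.
No repressor is bound and KulZ is active, so *kepY* is transcribed.
So KepY is produced and active.
With repressor KepY bound, *vorM* is not transcribed.
So VorM is not produced.
Shikimate is present, so OrvN is inactive.
With no repressor bound, *yilN* is transcribed.
So YilN is produced and active.
With repressor YilN bound, *kosP* is not transcribed.
So KosP is not produced.
Required activator KosP is absent, so *purD* is not transcribed.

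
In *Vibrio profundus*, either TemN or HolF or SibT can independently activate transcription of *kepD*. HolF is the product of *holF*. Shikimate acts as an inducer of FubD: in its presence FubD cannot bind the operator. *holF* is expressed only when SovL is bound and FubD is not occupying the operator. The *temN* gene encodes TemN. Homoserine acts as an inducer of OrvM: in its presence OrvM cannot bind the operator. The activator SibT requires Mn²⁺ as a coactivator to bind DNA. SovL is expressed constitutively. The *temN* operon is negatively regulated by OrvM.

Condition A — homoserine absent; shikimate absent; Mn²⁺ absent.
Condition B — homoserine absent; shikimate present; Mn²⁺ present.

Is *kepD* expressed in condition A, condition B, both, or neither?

B only

Condition A:
Homoserine is absent, so OrvM is active.
With repressor OrvM bound, *temN* is not transcribed.
So TemN is not produced.
SovL is produced constitutively and is active.
Shikimate is absent, so FubD is active.
With repressor FubD bound, *holF* is not transcribed.
So HolF is not produced.
Mn²⁺ is absent, so SibT is inactive.
No activator is available at the *kepD* promoter, so *kepD* is not transcribed.
→ *kepD* is OFF in A.
Condition B:
Homoserine is absent, so OrvM is active.
With repressor OrvM bound, *temN* is not transcribed.
So TemN is not produced.
SovL is produced constitutively and is active.
Shikimate is present, so FubD is inactive.
No repressor is bound and SovL is active, so *holF* is transcribed.
So HolF is produced and active.
Mn²⁺ is present, so SibT is active.
Activator HolF is present, so *kepD* is transcribed.
→ *kepD* is ON in B.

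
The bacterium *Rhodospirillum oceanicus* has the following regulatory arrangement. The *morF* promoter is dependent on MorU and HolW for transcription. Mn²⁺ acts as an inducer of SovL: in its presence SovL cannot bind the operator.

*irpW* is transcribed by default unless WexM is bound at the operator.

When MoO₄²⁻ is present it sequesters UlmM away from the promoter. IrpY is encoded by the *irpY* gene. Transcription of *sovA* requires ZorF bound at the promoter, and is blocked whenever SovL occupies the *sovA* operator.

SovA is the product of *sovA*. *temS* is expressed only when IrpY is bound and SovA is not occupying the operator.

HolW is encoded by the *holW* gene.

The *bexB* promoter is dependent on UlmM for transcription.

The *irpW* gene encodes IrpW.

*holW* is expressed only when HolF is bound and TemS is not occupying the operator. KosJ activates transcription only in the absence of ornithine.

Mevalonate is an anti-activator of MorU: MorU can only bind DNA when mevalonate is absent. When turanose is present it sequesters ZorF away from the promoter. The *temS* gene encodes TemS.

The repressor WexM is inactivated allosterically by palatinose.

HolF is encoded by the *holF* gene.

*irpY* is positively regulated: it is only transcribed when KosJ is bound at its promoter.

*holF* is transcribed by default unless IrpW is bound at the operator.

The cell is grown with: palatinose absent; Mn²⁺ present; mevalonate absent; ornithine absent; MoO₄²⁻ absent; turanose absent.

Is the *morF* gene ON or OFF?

ON

Mevalonate is absent, so MorU is active.
Ornithine is absent, so KosJ is active.
No repressor is bound and KosJ is active, so *irpY* is transcribed.
So IrpY is produced and active.
Turanose is absent, so ZorF is active.
Mn²⁺ is present, so SovL is inactive.
No repressor is bound and ZorF is active, so *sovA* is transcribed.
So SovA is produced and active.
With repressor SovA bound, *temS* is not transcribed.
So TemS is not produced.
Palatinose is absent, so WexM is active.
With repressor WexM bound, *irpW* is not transcribed.
So IrpW is not produced.
With no repressor bound, *holF* is transcribed.
So HolF is produced and active.
No repressor is bound and HolF is active, so *holW* is transcribed.
So HolW is produced and active.
No repressor is bound and MorU and HolW are active, so *morF* is transcribed.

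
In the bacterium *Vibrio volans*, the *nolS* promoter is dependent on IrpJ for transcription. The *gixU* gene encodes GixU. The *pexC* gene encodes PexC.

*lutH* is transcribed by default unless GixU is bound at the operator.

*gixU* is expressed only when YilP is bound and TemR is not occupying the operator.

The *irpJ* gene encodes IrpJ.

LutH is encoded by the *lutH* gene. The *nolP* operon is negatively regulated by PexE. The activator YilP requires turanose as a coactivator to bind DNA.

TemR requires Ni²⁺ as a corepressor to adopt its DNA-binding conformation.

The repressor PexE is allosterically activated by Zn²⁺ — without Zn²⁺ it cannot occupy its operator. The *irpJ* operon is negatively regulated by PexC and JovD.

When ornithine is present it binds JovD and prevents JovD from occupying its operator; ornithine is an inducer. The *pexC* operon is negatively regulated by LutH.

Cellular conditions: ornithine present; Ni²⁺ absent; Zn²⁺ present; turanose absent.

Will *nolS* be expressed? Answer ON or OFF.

ON

Ni²⁺ is absent, so TemR is inactive.
Turanose is absent, so YilP is inactive.
Required activator YilP is absent, so *gixU* is not transcribed.
So GixU is not produced.
With no repressor bound, *lutH* is transcribed.
So LutH is produced and active.
With repressor LutH bound, *pexC* is not transcribed.
So PexC is not produced.
Ornithine is present, so JovD is inactive.
With no repressor bound, *irpJ* is transcribed.
So IrpJ is produced and active.
No repressor is bound and IrpJ is active, so *nolS* is transcribed.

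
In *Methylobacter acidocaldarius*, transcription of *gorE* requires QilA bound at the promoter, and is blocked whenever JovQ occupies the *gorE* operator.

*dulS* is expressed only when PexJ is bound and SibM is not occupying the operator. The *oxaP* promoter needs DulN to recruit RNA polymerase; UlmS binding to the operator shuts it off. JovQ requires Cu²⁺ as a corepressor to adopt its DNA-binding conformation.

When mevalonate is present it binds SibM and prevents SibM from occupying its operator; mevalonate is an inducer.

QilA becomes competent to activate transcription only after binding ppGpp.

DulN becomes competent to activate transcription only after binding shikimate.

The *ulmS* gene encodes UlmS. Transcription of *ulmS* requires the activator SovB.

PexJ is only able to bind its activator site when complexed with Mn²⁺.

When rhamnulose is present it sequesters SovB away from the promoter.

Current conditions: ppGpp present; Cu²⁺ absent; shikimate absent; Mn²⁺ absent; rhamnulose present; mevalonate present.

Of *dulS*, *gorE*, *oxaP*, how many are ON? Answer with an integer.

1

Mevalonate is present, so SibM is inactive.
Mn²⁺ is absent, so PexJ is inactive.
Required activator PexJ is absent, so *dulS* is not transcribed.
→ *dulS* is OFF.
ppGpp is present, so QilA is active.
Cu²⁺ is absent, so JovQ is inactive.
No repressor is bound and QilA is active, so *gorE* is transcribed.
→ *gorE* is ON.
Rhamnulose is present, so SovB is inactive.
Required activator SovB is absent, so *ulmS* is not transcribed.
So UlmS is not produced.
Shikimate is absent, so DulN is inactive.
Required activator DulN is absent, so *oxaP* is not transcribed.
→ *oxaP* is OFF.
1 of the 3 genes is transcribed.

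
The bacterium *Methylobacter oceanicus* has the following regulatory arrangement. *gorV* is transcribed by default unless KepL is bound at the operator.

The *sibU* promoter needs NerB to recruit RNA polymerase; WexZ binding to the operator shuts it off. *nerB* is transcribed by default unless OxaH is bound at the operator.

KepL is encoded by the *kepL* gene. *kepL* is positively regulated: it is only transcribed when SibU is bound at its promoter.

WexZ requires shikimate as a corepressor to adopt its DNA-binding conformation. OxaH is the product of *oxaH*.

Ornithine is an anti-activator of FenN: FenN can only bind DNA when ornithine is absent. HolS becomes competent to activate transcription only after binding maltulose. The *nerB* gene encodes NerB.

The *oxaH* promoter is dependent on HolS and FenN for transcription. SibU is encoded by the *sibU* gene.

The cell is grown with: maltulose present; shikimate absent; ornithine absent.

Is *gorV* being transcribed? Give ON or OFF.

ON

Maltulose is present, so HolS is active.
Ornithine is absent, so FenN is active.
No repressor is bound and HolS and FenN are active, so *oxaH* is transcribed.
So OxaH is produced and active.
With repressor OxaH bound, *nerB* is not transcribed.
So NerB is not produced.
Shikimate is absent, so WexZ is inactive.
Required activator NerB is absent, so *sibU* is not transcribed.
So SibU is not produced.
Required activator SibU is absent, so *kepL* is not transcribed.
So KepL is not produced.
With no repressor bound, *gorV* is transcribed.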